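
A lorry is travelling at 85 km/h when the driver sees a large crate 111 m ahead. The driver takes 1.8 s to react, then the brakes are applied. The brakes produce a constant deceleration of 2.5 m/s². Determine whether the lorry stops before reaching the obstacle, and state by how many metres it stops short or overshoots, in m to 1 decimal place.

No — it overshoots by 43.0 m

85 km/h ÷ 3.6 = 23.6111 m/s.
Reaction distance = 23.6111 × 1.8 = 42.500 m.
Braking distance = v²/(2a) = 557.484 / 5.000 = 111.497 m.
Total stopping distance = 42.500 + 111.497 = 153.997 m, vs 111 m available — it cannot stop in time and overshoots by 153.997 − 111 = 42.997 m.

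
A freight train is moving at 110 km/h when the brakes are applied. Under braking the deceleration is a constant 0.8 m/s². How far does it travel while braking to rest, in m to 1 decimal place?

110 km/h ÷ 3.6 = 30.5556 m/s.
Braking distance = v²/(2a) = 30.5556² / (2 × 0.800) = 933.645 / 1.600 = 583.528 m.

Braking distance ≈ 583.5 m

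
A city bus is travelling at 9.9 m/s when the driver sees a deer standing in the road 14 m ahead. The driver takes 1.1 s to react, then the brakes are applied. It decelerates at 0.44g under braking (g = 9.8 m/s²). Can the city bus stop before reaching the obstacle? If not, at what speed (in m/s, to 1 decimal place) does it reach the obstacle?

No — it strikes the obstacle at 8.4 m/s

a = 0.44 × 9.8 = 4.312 m/s².
Reaction distance = 9.9000 × 1.1 = 10.890 m.
Braking distance needed to stop: v²/(2a) = 98.010 / 8.624 = 11.365 m, so total needed = 10.890 + 11.365 = 22.255 m > 14 m — it cannot stop.
Distance remaining when braking begins: 14 − 10.890 = 3.110 m.
v² = v₀² − 2a·d = 98.010 − 2 × 4.312 × 3.110 = 71.189 m²/s².
v = √71.189 = 8.437 m/s.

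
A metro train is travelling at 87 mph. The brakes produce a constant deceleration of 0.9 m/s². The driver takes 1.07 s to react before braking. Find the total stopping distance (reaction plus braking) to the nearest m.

Total stopping distance ≈ 882 m

87 mph × 0.44704 = 38.8925 m/s.
Reaction distance = v·t_r = 38.8925 × 1.07 = 41.615 m.
Braking distance = v²/(2a) = 38.8925² / (2 × 0.900) = 1512.627 / 1.800 = 840.348 m.
Total = 41.615 + 840.348 = 881.963 m.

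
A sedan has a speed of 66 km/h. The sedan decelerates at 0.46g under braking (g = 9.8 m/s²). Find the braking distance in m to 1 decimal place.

Braking distance ≈ 37.3 m

66 km/h ÷ 3.6 = 18.3333 m/s.
a = 0.46 × 9.8 = 4.508 m/s².
Braking distance = v²/(2a) = 18.3333² / (2 × 4.508) = 336.110 / 9.016 = 37.279 m.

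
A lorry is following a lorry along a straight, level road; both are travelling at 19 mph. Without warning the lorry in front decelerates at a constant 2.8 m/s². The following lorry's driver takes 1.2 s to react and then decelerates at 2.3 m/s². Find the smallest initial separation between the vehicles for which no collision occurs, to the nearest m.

Minimum gap ≈ 13 m

19 mph × 0.44704 = 8.4938 m/s.
Leader travels v²/(2a_L) = 72.145 / 5.600 = 12.883 m before stopping.
Follower covers v·t_r = 8.4938 × 1.2 = 10.193 m while reacting, then v²/(2a_F) = 72.145 / 4.600 = 15.684 m while braking, for a total of 10.193 + 15.684 = 25.877 m.
Since a_F ≤ a_L and the follower starts braking later, the follower is never slower than the leader, so the closest approach is when both have stopped.
Minimum gap = 25.877 − 12.883 = 12.994 m.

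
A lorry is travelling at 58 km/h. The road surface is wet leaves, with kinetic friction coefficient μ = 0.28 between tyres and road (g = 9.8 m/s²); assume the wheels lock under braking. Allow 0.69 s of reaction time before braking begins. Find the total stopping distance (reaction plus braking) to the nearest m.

Total stopping distance ≈ 58 m

58 km/h ÷ 3.6 = 16.1111 m/s.
a = μg = 0.28 × 9.8 = 2.744 m/s².
Reaction distance = v·t_r = 16.1111 × 0.69 = 11.117 m.
Braking distance = v²/(2a) = 16.1111² / (2 × 2.744) = 259.568 / 5.488 = 47.297 m.
Total = 11.117 + 47.297 = 58.414 m.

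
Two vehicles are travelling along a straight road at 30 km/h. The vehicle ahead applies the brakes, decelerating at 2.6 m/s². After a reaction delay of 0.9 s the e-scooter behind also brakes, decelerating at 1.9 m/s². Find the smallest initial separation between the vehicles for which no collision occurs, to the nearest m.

Minimum gap ≈ 12 m

30 km/h ÷ 3.6 = 8.3333 m/s.
Leader travels v²/(2a_L) = 69.444 / 5.200 = 13.355 m before stopping.
Follower covers v·t_r = 8.3333 × 0.9 = 7.500 m while reacting, then v²/(2a_F) = 69.444 / 3.800 = 18.275 m while braking, for a total of 7.500 + 18.275 = 25.775 m.
Since a_F ≤ a_L and the follower starts braking later, the follower is never slower than the leader, so the closest approach is when both have stopped.
Minimum gap = 25.775 − 13.355 = 12.420 m.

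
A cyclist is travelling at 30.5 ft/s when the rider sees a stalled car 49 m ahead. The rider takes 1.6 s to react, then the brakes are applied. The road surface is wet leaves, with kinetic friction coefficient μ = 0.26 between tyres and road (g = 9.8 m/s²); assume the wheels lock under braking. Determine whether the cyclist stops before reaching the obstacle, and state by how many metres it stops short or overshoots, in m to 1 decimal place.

Yes — it stops 17.2 m short of the obstacle

30.5 ft/s × 0.3048 = 9.2964 m/s.
a = μg = 0.26 × 9.8 = 2.548 m/s².
Reaction distance = 9.2964 × 1.6 = 14.874 m.
Braking distance = v²/(2a) = 86.423 / 5.096 = 16.959 m.
Total stopping distance = 14.874 + 16.959 = 31.833 m, vs 49 m available — it stops with 49 − 31.833 = 17.167 m to spare.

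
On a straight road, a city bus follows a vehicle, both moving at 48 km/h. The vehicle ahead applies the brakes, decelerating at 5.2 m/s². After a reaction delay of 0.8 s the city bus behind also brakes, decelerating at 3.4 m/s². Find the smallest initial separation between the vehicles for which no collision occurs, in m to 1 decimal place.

Minimum gap ≈ 19.7 m

48 km/h ÷ 3.6 = 13.3333 m/s.
Leader travels v²/(2a_L) = 177.777 / 10.400 = 17.094 m before stopping.
Follower covers v·t_r = 13.3333 × 0.8 = 10.667 m while reacting, then v²/(2a_F) = 177.777 / 6.800 = 26.144 m while braking, for a total of 10.667 + 26.144 = 36.811 m.
Since a_F ≤ a_L and the follower starts braking later, the follower is never slower than the leader, so the closest approach is when both have stopped.
Minimum gap = 36.811 − 17.094 = 19.717 m.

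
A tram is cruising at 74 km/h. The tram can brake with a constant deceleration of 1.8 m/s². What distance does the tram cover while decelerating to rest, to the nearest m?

Braking distance ≈ 117 m

74 km/h ÷ 3.6 = 20.5556 m/s.
Braking distance = v²/(2a) = 20.5556² / (2 × 1.800) = 422.533 / 3.600 = 117.370 m.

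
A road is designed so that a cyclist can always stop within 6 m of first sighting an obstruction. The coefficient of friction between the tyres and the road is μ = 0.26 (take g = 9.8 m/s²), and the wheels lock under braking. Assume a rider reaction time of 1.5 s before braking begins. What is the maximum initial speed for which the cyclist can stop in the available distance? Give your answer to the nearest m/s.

a = μg = 0.26 × 9.8 = 2.548 m/s².
Stopping distance: v·t_r + v²/(2a) = 6 with t_r = 1.5 s and a = 2.548 m/s².
So v² + 7.644 v − 30.58 = 0.
Positive root: v = −a·t_r + √((a·t_r)² + 2a·d) = −3.822 + √(14.608 + 30.58) = 2.9002 m/s.

Maximum speed ≈ 3 m/s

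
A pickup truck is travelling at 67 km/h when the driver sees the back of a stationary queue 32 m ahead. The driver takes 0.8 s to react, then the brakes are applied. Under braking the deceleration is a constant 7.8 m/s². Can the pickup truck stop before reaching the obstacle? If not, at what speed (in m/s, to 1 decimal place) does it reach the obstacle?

No — it strikes the obstacle at 8.9 m/s

67 km/h ÷ 3.6 = 18.6111 m/s.
Reaction distance = 18.6111 × 0.8 = 14.889 m.
Braking distance needed to stop: v²/(2a) = 346.373 / 15.600 = 22.203 m, so total needed = 14.889 + 22.203 = 37.092 m > 32 m — it cannot stop.
Distance remaining when braking begins: 32 − 14.889 = 17.111 m.
v² = v₀² − 2a·d = 346.373 − 2 × 7.800 × 17.111 = 79.441 m²/s².
v = √79.441 = 8.913 m/s.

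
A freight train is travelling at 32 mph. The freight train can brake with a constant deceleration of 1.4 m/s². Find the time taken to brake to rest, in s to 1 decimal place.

32 mph × 0.44704 = 14.3053 m/s.
Braking time = v/a = 14.3053 / 1.400 = 10.218 s.

Braking time ≈ 10.2 s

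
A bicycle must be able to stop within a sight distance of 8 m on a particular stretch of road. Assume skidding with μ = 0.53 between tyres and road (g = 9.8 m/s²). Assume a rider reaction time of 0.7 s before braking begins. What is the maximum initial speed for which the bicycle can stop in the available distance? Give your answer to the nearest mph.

a = μg = 0.53 × 9.8 = 5.194 m/s².
Stopping distance: v·t_r + v²/(2a) = 8 with t_r = 0.7 s and a = 5.194 m/s².
So v² + 7.272 v − 83.10 = 0.
Positive root: v = −a·t_r + √((a·t_r)² + 2a·d) = −3.636 + √(13.220 + 83.10) = 6.1783 m/s.
6.1783 m/s ÷ 0.44704 = 13.820 mph.

Maximum speed ≈ 14 mph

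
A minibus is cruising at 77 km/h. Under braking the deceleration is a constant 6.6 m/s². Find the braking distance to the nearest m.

77 km/h ÷ 3.6 = 21.3889 m/s.
Braking distance = v²/(2a) = 21.3889² / (2 × 6.600) = 457.485 / 13.200 = 34.658 m.

Braking distance ≈ 35 m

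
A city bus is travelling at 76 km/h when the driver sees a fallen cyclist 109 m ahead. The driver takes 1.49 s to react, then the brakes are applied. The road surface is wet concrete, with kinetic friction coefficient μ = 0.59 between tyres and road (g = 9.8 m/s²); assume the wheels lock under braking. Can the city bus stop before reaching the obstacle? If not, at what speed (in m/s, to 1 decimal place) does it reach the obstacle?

76 km/h ÷ 3.6 = 21.1111 m/s.
a = μg = 0.59 × 9.8 = 5.782 m/s².
Reaction distance = 21.1111 × 1.49 = 31.456 m.
Braking distance = v²/(2a) = 445.679 / 11.564 = 38.540 m.
Total stopping distance = 31.456 + 38.540 = 69.996 m, vs 109 m available — it stops with 109 − 69.996 = 39.004 m to spare.

Yes — it stops about 39.0 m short of the obstacle, so it never reaches it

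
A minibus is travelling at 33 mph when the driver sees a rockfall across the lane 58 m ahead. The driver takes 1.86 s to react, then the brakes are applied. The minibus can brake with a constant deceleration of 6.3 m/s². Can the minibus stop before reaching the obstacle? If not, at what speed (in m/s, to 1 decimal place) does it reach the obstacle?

Yes — it stops about 13.3 m short of the obstacle, so it never reaches it

33 mph × 0.44704 = 14.7523 m/s.
Reaction distance = 14.7523 × 1.86 = 27.439 m.
Braking distance = v²/(2a) = 217.630 / 12.600 = 17.272 m.
Total stopping distance = 27.439 + 17.272 = 44.711 m, vs 58 m available — it stops with 58 − 44.711 = 13.289 m to spare.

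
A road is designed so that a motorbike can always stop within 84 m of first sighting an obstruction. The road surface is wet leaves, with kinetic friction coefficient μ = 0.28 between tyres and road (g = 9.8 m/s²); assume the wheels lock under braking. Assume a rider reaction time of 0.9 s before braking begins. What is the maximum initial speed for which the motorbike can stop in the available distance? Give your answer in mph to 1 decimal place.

a = μg = 0.28 × 9.8 = 2.744 m/s².
Stopping distance: v·t_r + v²/(2a) = 84 with t_r = 0.9 s and a = 2.744 m/s².
So v² + 4.939 v − 460.99 = 0.
Positive root: v = −a·t_r + √((a·t_r)² + 2a·d) = −2.470 + √(6.101 + 460.99) = 19.1423 m/s.
19.1423 m/s ÷ 0.44704 = 42.820 mph.

Maximum speed ≈ 42.8 mph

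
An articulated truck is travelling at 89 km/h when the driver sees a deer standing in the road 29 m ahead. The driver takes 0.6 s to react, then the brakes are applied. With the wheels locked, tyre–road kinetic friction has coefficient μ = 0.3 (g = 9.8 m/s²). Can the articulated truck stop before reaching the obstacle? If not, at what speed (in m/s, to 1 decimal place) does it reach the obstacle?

89 km/h ÷ 3.6 = 24.7222 m/s.
a = μg = 0.3 × 9.8 = 2.940 m/s².
Reaction distance = 24.7222 × 0.6 = 14.833 m.
Braking distance needed to stop: v²/(2a) = 611.187 / 5.880 = 103.943 m, so total needed = 14.833 + 103.943 = 118.776 m > 29 m — it cannot stop.
Distance remaining when braking begins: 29 − 14.833 = 14.167 m.
v² = v₀² − 2a·d = 611.187 − 2 × 2.940 × 14.167 = 527.885 m²/s².
v = √527.885 = 22.976 m/s.

No — it strikes the obstacle at 23.0 m/s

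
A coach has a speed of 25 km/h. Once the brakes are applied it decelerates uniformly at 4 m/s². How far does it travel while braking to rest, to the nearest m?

Braking distance ≈ 6 m

25 km/h ÷ 3.6 = 6.9444 m/s.
Braking distance = v²/(2a) = 6.9444² / (2 × 4.000) = 48.225 / 8.000 = 6.028 m.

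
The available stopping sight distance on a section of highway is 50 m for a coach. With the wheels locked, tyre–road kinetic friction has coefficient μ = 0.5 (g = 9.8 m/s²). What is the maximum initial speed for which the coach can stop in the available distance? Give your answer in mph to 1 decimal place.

Maximum speed ≈ 49.5 mph

a = μg = 0.5 × 9.8 = 4.900 m/s².
v²/(2a) = d ⇒ v = √(2 × 4.900 × 50) = √490.00 = 22.1359 m/s.
22.1359 m/s ÷ 0.44704 = 49.517 mph.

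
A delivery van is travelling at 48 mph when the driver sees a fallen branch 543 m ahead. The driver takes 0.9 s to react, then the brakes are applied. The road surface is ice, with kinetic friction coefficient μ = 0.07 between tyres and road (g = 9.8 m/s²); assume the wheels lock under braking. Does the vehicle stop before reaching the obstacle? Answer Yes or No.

Yes

48 mph × 0.44704 = 21.4579 m/s.
a = μg = 0.07 × 9.8 = 0.686 m/s².
Reaction distance = 21.4579 × 0.9 = 19.312 m.
Braking distance = v²/(2a) = 460.441 / 1.372 = 335.598 m.
Total stopping distance = 19.312 + 335.598 = 354.910 m, vs 543 m available — it stops with 543 − 354.910 = 188.090 m to spare.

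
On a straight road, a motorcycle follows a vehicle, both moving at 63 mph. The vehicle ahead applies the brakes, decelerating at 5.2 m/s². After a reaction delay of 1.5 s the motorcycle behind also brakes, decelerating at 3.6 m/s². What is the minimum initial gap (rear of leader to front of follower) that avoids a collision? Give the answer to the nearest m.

63 mph × 0.44704 = 28.1635 m/s.
Leader travels v²/(2a_L) = 793.183 / 10.400 = 76.268 m before stopping.
Follower covers v·t_r = 28.1635 × 1.5 = 42.245 m while reacting, then v²/(2a_F) = 793.183 / 7.200 = 110.164 m while braking, for a total of 42.245 + 110.164 = 152.409 m.
Since a_F ≤ a_L and the follower starts braking later, the follower is never slower than the leader, so the closest approach is when both have stopped.
Minimum gap = 152.409 − 76.268 = 76.141 m.

Minimum gap ≈ 76 m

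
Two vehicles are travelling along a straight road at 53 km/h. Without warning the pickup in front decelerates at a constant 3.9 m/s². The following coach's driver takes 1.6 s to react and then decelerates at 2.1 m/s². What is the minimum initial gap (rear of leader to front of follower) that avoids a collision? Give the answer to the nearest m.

Minimum gap ≈ 47 m

53 km/h ÷ 3.6 = 14.7222 m/s.
Leader travels v²/(2a_L) = 216.743 / 7.800 = 27.788 m before stopping.
Follower covers v·t_r = 14.7222 × 1.6 = 23.556 m while reacting, then v²/(2a_F) = 216.743 / 4.200 = 51.605 m while braking, for a total of 23.556 + 51.605 = 75.161 m.
Since a_F ≤ a_L and the follower starts braking later, the follower is never slower than the leader, so the closest approach is when both have stopped.
Minimum gap = 75.161 − 27.788 = 47.373 m.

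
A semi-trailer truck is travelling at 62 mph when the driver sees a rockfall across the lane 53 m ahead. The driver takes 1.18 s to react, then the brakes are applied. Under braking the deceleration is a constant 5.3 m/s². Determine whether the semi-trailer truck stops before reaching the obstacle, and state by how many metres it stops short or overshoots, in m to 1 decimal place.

No — it overshoots by 52.2 m

62 mph × 0.44704 = 27.7165 m/s.
Reaction distance = 27.7165 × 1.18 = 32.705 m.
Braking distance = v²/(2a) = 768.204 / 10.600 = 72.472 m.
Total stopping distance = 32.705 + 72.472 = 105.177 m, vs 53 m available — it cannot stop in time and overshoots by 105.177 − 53 = 52.177 m.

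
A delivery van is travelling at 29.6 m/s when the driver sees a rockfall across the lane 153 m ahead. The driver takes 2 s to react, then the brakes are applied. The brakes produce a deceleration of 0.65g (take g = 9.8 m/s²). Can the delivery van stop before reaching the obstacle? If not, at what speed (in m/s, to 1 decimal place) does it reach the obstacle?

Yes — it stops about 25.0 m short of the obstacle, so it never reaches it

a = 0.65 × 9.8 = 6.370 m/s².
Reaction distance = 29.6000 × 2 = 59.200 m.
Braking distance = v²/(2a) = 876.160 / 12.740 = 68.772 m.
Total stopping distance = 59.200 + 68.772 = 127.972 m, vs 153 m available — it stops with 153 − 127.972 = 25.028 m to spare.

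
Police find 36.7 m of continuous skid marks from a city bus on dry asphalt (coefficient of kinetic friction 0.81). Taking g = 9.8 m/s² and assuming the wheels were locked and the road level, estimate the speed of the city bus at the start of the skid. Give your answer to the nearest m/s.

Deceleration a = μg = 0.81 × 9.8 = 7.938 m/s².
v = √(2a·d) = √(2 × 7.938 × 36.7) = √582.649 = 24.1381 m/s.

Initial speed ≈ 24 m/s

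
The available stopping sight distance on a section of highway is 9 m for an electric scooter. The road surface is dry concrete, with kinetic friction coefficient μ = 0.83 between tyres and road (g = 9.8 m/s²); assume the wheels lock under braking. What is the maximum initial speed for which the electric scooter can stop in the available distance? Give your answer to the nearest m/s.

Maximum speed ≈ 12 m/s

a = μg = 0.83 × 9.8 = 8.134 m/s².
v²/(2a) = d ⇒ v = √(2 × 8.134 × 9) = √146.41 = 12.1000 m/s.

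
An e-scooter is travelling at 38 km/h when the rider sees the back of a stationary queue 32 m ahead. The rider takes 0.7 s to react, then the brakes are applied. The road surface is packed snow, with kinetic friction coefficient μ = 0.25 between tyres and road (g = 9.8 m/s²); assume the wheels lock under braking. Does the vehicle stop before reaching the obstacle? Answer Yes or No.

38 km/h ÷ 3.6 = 10.5556 m/s.
a = μg = 0.25 × 9.8 = 2.450 m/s².
Reaction distance = 10.5556 × 0.7 = 7.389 m.
Braking distance = v²/(2a) = 111.421 / 4.900 = 22.739 m.
Total stopping distance = 7.389 + 22.739 = 30.128 m, vs 32 m available — it stops with 32 − 30.128 = 1.872 m to spare.

Yes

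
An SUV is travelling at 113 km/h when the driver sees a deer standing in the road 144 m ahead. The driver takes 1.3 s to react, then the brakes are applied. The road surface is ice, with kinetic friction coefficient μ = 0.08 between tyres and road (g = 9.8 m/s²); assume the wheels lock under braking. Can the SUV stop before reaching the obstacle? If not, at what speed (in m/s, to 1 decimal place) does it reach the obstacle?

113 km/h ÷ 3.6 = 31.3889 m/s.
a = μg = 0.08 × 9.8 = 0.784 m/s².
Reaction distance = 31.3889 × 1.3 = 40.806 m.
Braking distance needed to stop: v²/(2a) = 985.263 / 1.568 = 628.357 m, so total needed = 40.806 + 628.357 = 669.163 m > 144 m — it cannot stop.
Distance remaining when braking begins: 144 − 40.806 = 103.194 m.
v² = v₀² − 2a·d = 985.263 − 2 × 0.784 × 103.194 = 823.455 m²/s².
v = √823.455 = 28.696 m/s.

No — it strikes the obstacle at 28.7 m/s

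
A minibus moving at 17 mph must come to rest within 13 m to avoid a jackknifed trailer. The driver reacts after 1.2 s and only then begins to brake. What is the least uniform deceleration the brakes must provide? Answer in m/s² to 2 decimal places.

Required deceleration ≈ 7.44 m/s²

17 mph × 0.44704 = 7.5997 m/s.
Distance covered during reaction = 7.5997 × 1.2 = 9.120 m.
Distance available for braking: 13 − 9.120 = 3.880 m.
v² = 2a·d ⇒ a = v²/(2d) = 7.5997² / (2 × 3.880) = 57.755 / 7.760 = 7.4427 m/s².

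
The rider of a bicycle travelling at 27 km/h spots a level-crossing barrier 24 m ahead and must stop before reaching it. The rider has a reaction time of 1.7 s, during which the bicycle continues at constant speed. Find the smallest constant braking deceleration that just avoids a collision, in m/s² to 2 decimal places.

27 km/h ÷ 3.6 = 7.5000 m/s.
Distance covered during reaction = 7.5000 × 1.7 = 12.750 m.
Distance available for braking: 24 − 12.750 = 11.250 m.
v² = 2a·d ⇒ a = v²/(2d) = 7.5000² / (2 × 11.250) = 56.250 / 22.500 = 2.5000 m/s².

Required deceleration ≈ 2.50 m/s²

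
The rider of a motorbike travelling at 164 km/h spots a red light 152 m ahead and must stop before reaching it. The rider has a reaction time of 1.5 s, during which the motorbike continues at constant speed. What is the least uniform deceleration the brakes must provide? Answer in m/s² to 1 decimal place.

164 km/h ÷ 3.6 = 45.5556 m/s.
Distance covered during reaction = 45.5556 × 1.5 = 68.333 m.
Distance available for braking: 152 − 68.333 = 83.667 m.
v² = 2a·d ⇒ a = v²/(2d) = 45.5556² / (2 × 83.667) = 2075.313 / 167.334 = 12.4022 m/s².

Required deceleration ≈ 12.4 m/s²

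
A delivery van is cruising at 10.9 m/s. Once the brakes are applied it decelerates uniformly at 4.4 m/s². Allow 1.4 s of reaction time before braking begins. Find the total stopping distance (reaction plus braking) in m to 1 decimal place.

Reaction distance = v·t_r = 10.9000 × 1.4 = 15.260 m.
Braking distance = v²/(2a) = 10.9000² / (2 × 4.400) = 118.810 / 8.800 = 13.501 m.
Total = 15.260 + 13.501 = 28.761 m.

Total stopping distance ≈ 28.8 m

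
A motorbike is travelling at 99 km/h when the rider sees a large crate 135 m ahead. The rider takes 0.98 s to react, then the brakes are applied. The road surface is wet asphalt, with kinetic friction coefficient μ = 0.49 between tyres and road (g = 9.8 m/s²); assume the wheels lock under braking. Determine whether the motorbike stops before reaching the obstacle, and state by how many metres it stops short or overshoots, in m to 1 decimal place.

99 km/h ÷ 3.6 = 27.5000 m/s.
a = μg = 0.49 × 9.8 = 4.802 m/s².
Reaction distance = 27.5000 × 0.98 = 26.950 m.
Braking distance = v²/(2a) = 756.250 / 9.604 = 78.743 m.
Total stopping distance = 26.950 + 78.743 = 105.693 m, vs 135 m available — it stops with 135 − 105.693 = 29.307 m to spare.

Yes — it stops 29.3 m short of the obstacle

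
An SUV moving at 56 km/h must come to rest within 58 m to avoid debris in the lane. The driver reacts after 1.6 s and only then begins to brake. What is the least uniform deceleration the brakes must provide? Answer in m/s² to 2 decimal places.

56 km/h ÷ 3.6 = 15.5556 m/s.
Distance covered during reaction = 15.5556 × 1.6 = 24.889 m.
Distance available for braking: 58 − 24.889 = 33.111 m.
v² = 2a·d ⇒ a = v²/(2d) = 15.5556² / (2 × 33.111) = 241.977 / 66.222 = 3.6540 m/s².

Required deceleration ≈ 3.65 m/s²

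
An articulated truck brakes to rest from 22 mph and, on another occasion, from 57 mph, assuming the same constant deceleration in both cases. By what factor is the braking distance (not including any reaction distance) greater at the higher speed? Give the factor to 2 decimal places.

Factor ≈ 6.71

Braking distance d = v²/(2a), so with a fixed, d ∝ v².
Factor = (57/22)² = 2.5909² = 6.7128.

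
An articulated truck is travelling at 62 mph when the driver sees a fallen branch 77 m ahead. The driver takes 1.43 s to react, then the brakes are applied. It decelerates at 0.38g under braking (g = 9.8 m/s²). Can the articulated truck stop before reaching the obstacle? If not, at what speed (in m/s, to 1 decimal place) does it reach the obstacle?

No — it strikes the obstacle at 22.1 m/s

62 mph × 0.44704 = 27.7165 m/s.
a = 0.38 × 9.8 = 3.724 m/s².
Reaction distance = 27.7165 × 1.43 = 39.635 m.
Braking distance needed to stop: v²/(2a) = 768.204 / 7.448 = 103.142 m, so total needed = 39.635 + 103.142 = 142.777 m > 77 m — it cannot stop.
Distance remaining when braking begins: 77 − 39.635 = 37.365 m.
v² = v₀² − 2a·d = 768.204 − 2 × 3.724 × 37.365 = 489.909 m²/s².
v = √489.909 = 22.134 m/s.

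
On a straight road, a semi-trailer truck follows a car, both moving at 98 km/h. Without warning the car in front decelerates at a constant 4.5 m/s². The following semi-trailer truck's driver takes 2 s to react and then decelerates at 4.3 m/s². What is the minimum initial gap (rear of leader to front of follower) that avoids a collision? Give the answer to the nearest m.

Minimum gap ≈ 58 m

98 km/h ÷ 3.6 = 27.2222 m/s.
Leader travels v²/(2a_L) = 741.048 / 9.000 = 82.339 m before stopping.
Follower covers v·t_r = 27.2222 × 2 = 54.444 m while reacting, then v²/(2a_F) = 741.048 / 8.600 = 86.168 m while braking, for a total of 54.444 + 86.168 = 140.612 m.
Since a_F ≤ a_L and the follower starts braking later, the follower is never slower than the leader, so the closest approach is when both have stopped.
Minimum gap = 140.612 − 82.339 = 58.273 m.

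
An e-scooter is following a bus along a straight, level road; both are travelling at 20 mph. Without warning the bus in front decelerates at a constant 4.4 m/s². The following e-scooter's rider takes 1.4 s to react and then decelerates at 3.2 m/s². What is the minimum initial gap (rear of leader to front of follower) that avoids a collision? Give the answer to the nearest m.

20 mph × 0.44704 = 8.9408 m/s.
Leader travels v²/(2a_L) = 79.938 / 8.800 = 9.084 m before stopping.
Follower covers v·t_r = 8.9408 × 1.4 = 12.517 m while reacting, then v²/(2a_F) = 79.938 / 6.400 = 12.490 m while braking, for a total of 12.517 + 12.490 = 25.007 m.
Since a_F ≤ a_L and the follower starts braking later, the follower is never slower than the leader, so the closest approach is when both have stopped.
Minimum gap = 25.007 − 9.084 = 15.923 m.

Minimum gap ≈ 16 m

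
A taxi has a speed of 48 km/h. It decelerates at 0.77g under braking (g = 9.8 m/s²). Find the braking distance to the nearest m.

Braking distance ≈ 12 m

48 km/h ÷ 3.6 = 13.3333 m/s.
a = 0.77 × 9.8 = 7.546 m/s².
Braking distance = v²/(2a) = 13.3333² / (2 × 7.546) = 177.777 / 15.092 = 11.780 m.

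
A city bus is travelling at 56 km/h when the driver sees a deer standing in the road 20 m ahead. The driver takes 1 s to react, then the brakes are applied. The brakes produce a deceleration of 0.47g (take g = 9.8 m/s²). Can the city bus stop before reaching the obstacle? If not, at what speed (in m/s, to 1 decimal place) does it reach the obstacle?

No — it strikes the obstacle at 14.2 m/s

56 km/h ÷ 3.6 = 15.5556 m/s.
a = 0.47 × 9.8 = 4.606 m/s².
Reaction distance = 15.5556 × 1 = 15.556 m.
Braking distance needed to stop: v²/(2a) = 241.977 / 9.212 = 26.268 m, so total needed = 15.556 + 26.268 = 41.824 m > 20 m — it cannot stop.
Distance remaining when braking begins: 20 − 15.556 = 4.444 m.
v² = v₀² − 2a·d = 241.977 − 2 × 4.606 × 4.444 = 201.039 m²/s².
v = √201.039 = 14.179 m/s.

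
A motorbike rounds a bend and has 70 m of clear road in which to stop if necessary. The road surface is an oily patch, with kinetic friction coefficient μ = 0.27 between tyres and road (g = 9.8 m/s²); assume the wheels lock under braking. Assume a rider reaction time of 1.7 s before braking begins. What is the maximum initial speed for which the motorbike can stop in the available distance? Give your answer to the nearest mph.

a = μg = 0.27 × 9.8 = 2.646 m/s².
Stopping distance: v·t_r + v²/(2a) = 70 with t_r = 1.7 s and a = 2.646 m/s².
So v² + 8.996 v − 370.44 = 0.
Positive root: v = −a·t_r + √((a·t_r)² + 2a·d) = −4.498 + √(20.232 + 370.44) = 15.2674 m/s.
15.2674 m/s ÷ 0.44704 = 34.152 mph.

Maximum speed ≈ 34 mph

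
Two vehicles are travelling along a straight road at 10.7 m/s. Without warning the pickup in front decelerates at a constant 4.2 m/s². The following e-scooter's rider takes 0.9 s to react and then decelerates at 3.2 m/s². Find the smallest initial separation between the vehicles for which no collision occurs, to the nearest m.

Leader travels v²/(2a_L) = 114.490 / 8.400 = 13.630 m before stopping.
Follower covers v·t_r = 10.7000 × 0.9 = 9.630 m while reacting, then v²/(2a_F) = 114.490 / 6.400 = 17.889 m while braking, for a total of 9.630 + 17.889 = 27.519 m.
Since a_F ≤ a_L and the follower starts braking later, the follower is never slower than the leader, so the closest approach is when both have stopped.
Minimum gap = 27.519 − 13.630 = 13.889 m.

Minimum gap ≈ 14 m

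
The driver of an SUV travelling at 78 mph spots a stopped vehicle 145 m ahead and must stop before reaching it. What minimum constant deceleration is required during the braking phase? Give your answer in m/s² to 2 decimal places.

Required deceleration ≈ 4.19 m/s²

78 mph × 0.44704 = 34.8691 m/s.
v² = 2a·d ⇒ a = v²/(2d) = 34.8691² / (2 × 145.000) = 1215.854 / 290.000 = 4.1926 m/s².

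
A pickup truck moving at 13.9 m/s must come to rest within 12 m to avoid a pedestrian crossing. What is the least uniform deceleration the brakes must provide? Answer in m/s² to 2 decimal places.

Required deceleration ≈ 8.05 m/s²

v² = 2a·d ⇒ a = v²/(2d) = 13.9000² / (2 × 12.000) = 193.210 / 24.000 = 8.0504 m/s².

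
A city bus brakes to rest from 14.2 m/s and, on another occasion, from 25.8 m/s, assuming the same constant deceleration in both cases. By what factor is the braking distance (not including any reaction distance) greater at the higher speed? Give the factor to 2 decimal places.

Factor ≈ 3.30

Braking distance d = v²/(2a), so with a fixed, d ∝ v².
Factor = (25.8/14.2)² = 1.8169² = 3.3011.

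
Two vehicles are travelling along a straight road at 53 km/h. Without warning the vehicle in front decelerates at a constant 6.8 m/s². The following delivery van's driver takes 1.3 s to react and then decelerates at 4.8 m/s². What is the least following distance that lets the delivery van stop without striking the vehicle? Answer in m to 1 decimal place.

53 km/h ÷ 3.6 = 14.7222 m/s.
Leader travels v²/(2a_L) = 216.743 / 13.600 = 15.937 m before stopping.
Follower covers v·t_r = 14.7222 × 1.3 = 19.139 m while reacting, then v²/(2a_F) = 216.743 / 9.600 = 22.577 m while braking, for a total of 19.139 + 22.577 = 41.716 m.
Since a_F ≤ a_L and the follower starts braking later, the follower is never slower than the leader, so the closest approach is when both have stopped.
Minimum gap = 41.716 − 15.937 = 25.779 m.

Minimum gap ≈ 25.8 m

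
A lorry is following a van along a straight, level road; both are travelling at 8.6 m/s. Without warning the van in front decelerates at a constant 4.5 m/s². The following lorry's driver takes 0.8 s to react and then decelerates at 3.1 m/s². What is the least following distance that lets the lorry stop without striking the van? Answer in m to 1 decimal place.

Leader travels v²/(2a_L) = 73.960 / 9.000 = 8.218 m before stopping.
Follower covers v·t_r = 8.6000 × 0.8 = 6.880 m while reacting, then v²/(2a_F) = 73.960 / 6.200 = 11.929 m while braking, for a total of 6.880 + 11.929 = 18.809 m.
Since a_F ≤ a_L and the follower starts braking later, the follower is never slower than the leader, so the closest approach is when both have stopped.
Minimum gap = 18.809 − 8.218 = 10.591 m.

Minimum gap ≈ 10.6 m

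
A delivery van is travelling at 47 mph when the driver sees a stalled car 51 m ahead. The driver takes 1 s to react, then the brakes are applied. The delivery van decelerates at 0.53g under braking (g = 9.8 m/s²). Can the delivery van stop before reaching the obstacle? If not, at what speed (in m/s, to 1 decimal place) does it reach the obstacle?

No — it strikes the obstacle at 11.4 m/s

47 mph × 0.44704 = 21.0109 m/s.
a = 0.53 × 9.8 = 5.194 m/s².
Reaction distance = 21.0109 × 1 = 21.011 m.
Braking distance needed to stop: v²/(2a) = 441.458 / 10.388 = 42.497 m, so total needed = 21.011 + 42.497 = 63.508 m > 51 m — it cannot stop.
Distance remaining when braking begins: 51 − 21.011 = 29.989 m.
v² = v₀² − 2a·d = 441.458 − 2 × 5.194 × 29.989 = 129.932 m²/s².
v = √129.932 = 11.399 m/s.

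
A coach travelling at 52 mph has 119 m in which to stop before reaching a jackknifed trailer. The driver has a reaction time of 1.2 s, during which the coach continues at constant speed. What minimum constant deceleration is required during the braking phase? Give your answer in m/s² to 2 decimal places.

Required deceleration ≈ 2.97 m/s²

52 mph × 0.44704 = 23.2461 m/s.
Distance covered during reaction = 23.2461 × 1.2 = 27.895 m.
Distance available for braking: 119 − 27.895 = 91.105 m.
v² = 2a·d ⇒ a = v²/(2d) = 23.2461² / (2 × 91.105) = 540.381 / 182.210 = 2.9657 m/s².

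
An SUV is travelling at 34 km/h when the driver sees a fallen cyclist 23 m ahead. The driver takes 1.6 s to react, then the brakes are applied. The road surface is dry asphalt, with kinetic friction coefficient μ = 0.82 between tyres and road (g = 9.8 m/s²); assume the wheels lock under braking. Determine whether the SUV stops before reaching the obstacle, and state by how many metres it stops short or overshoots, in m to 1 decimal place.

34 km/h ÷ 3.6 = 9.4444 m/s.
a = μg = 0.82 × 9.8 = 8.036 m/s².
Reaction distance = 9.4444 × 1.6 = 15.111 m.
Braking distance = v²/(2a) = 89.197 / 16.072 = 5.550 m.
Total stopping distance = 15.111 + 5.550 = 20.661 m, vs 23 m available — it stops with 23 − 20.661 = 2.339 m to spare.

Yes — it stops 2.3 m short of the obstacle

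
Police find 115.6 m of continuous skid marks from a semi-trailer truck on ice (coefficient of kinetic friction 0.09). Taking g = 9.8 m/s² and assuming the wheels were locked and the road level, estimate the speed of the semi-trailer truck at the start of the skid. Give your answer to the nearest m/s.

Deceleration a = μg = 0.09 × 9.8 = 0.882 m/s².
v = √(2a·d) = √(2 × 0.882 × 115.6) = √203.918 = 14.2800 m/s.

Initial speed ≈ 14 m/s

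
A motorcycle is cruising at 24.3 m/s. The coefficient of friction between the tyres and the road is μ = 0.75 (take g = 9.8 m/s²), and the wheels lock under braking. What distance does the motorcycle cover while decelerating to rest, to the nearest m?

a = μg = 0.75 × 9.8 = 7.350 m/s².
Braking distance = v²/(2a) = 24.3000² / (2 × 7.350) = 590.490 / 14.700 = 40.169 m.

Braking distance ≈ 40 m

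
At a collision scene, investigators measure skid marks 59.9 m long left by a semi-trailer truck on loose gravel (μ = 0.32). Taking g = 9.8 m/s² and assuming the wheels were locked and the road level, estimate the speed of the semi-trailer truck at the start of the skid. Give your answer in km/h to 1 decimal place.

Deceleration a = μg = 0.32 × 9.8 = 3.136 m/s².
v = √(2a·d) = √(2 × 3.136 × 59.9) = √375.693 = 19.3828 m/s.
= 19.3828 × 3.6 = 69.778 km/h.

Initial speed ≈ 69.8 km/h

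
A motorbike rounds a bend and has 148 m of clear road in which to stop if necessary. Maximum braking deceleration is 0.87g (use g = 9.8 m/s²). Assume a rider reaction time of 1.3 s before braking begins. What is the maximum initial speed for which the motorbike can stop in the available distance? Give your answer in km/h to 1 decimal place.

a = 0.87 × 9.8 = 8.526 m/s².
Stopping distance: v·t_r + v²/(2a) = 148 with t_r = 1.3 s and a = 8.526 m/s².
So v² + 22.168 v − 2523.70 = 0.
Positive root: v = −a·t_r + √((a·t_r)² + 2a·d) = −11.084 + √(122.855 + 2523.70) = 40.3607 m/s.
40.3607 m/s × 3.6 = 145.299 km/h.

Maximum speed ≈ 145.3 km/h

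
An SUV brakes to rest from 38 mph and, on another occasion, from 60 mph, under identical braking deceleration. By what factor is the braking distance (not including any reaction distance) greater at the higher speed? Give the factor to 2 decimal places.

Braking distance d = v²/(2a), so with a fixed, d ∝ v².
Factor = (60/38)² = 1.5789² = 2.4929.

Factor ≈ 2.49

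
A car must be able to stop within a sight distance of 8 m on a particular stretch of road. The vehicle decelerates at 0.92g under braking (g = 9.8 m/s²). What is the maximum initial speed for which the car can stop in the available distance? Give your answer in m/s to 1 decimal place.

a = 0.92 × 9.8 = 9.016 m/s².
v²/(2a) = d ⇒ v = √(2 × 9.016 × 8) = √144.26 = 12.0108 m/s.

Maximum speed ≈ 12.0 m/s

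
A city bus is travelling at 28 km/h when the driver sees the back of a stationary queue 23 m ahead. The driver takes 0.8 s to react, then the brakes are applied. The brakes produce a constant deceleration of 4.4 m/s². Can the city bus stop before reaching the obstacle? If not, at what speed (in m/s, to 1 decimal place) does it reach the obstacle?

28 km/h ÷ 3.6 = 7.7778 m/s.
Reaction distance = 7.7778 × 0.8 = 6.222 m.
Braking distance = v²/(2a) = 60.494 / 8.800 = 6.874 m.
Total stopping distance = 6.222 + 6.874 = 13.096 m, vs 23 m available — it stops with 23 − 13.096 = 9.904 m to spare.

Yes — it stops about 9.9 m short of the obstacle, so it never reaches it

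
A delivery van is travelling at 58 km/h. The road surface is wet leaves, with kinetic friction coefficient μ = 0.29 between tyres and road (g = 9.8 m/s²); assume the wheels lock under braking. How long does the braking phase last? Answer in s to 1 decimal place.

58 km/h ÷ 3.6 = 16.1111 m/s.
a = μg = 0.29 × 9.8 = 2.842 m/s².
Braking time = v/a = 16.1111 / 2.842 = 5.669 s.

Braking time ≈ 5.7 s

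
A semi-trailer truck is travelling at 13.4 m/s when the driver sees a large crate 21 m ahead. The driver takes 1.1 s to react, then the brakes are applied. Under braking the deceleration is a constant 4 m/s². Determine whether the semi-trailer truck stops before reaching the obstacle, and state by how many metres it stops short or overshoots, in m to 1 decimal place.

No — it overshoots by 16.2 m

Reaction distance = 13.4000 × 1.1 = 14.740 m.
Braking distance = v²/(2a) = 179.560 / 8.000 = 22.445 m.
Total stopping distance = 14.740 + 22.445 = 37.185 m, vs 21 m available — it cannot stop in time and overshoots by 37.185 − 21 = 16.185 m.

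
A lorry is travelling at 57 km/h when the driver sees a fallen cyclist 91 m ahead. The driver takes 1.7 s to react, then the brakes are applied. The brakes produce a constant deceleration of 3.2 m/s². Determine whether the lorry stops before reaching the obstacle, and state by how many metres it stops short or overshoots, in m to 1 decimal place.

57 km/h ÷ 3.6 = 15.8333 m/s.
Reaction distance = 15.8333 × 1.7 = 26.917 m.
Braking distance = v²/(2a) = 250.693 / 6.400 = 39.171 m.
Total stopping distance = 26.917 + 39.171 = 66.088 m, vs 91 m available — it stops with 91 − 66.088 = 24.912 m to spare.

Yes — it stops 24.9 m short of the obstacle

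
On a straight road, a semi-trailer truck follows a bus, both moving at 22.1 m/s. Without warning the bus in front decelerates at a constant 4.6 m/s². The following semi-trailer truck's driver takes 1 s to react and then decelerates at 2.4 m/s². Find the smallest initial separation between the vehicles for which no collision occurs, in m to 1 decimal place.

Leader travels v²/(2a_L) = 488.410 / 9.200 = 53.088 m before stopping.
Follower covers v·t_r = 22.1000 × 1 = 22.100 m while reacting, then v²/(2a_F) = 488.410 / 4.800 = 101.752 m while braking, for a total of 22.100 + 101.752 = 123.852 m.
Since a_F ≤ a_L and the follower starts braking later, the follower is never slower than the leader, so the closest approach is when both have stopped.
Minimum gap = 123.852 − 53.088 = 70.764 m.

Minimum gap ≈ 70.8 m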